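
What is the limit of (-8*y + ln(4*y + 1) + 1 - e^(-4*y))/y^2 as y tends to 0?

Substitution gives 0/0 (the numerator vanishes to order 2).
Expand each term to order y^2: the coefficient of y^2 in −e^(-4y) is -8 and in ln(1 + 4y) is -8.
Lower-order terms cancel with the polynomial part, so the numerator is (-16)·y^2 + o(y^2), and the limit is (-16)/(1) = -16.

-16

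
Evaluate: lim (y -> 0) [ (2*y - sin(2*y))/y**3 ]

4/3

Direct substitution gives 0/0.
Apply L'Hôpital: lim (2 - 2*cos(2*y))/(3*y^2), still 0/0.
Apply L'Hôpital: lim (4*sin(2*y))/(6*y), still 0/0.
After 3 applications of L'Hôpital's rule the quotient is (8*cos(2*y))/(6); substituting y = 0 gives 4/3.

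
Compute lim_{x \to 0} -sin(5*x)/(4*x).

Substitution gives 0/0.
Write it as (5/(-4))·sin(5x)/(5x); since sin(u)/u → 1, the limit is -5/4.

-5/4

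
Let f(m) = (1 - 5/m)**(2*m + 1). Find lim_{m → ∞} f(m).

e^(-10)

Write it as [(1 - 5/m)^m]^(2) · (1 - 5/m)^(1). The bracketed term tends to e^(-5) and the second factor to 1, so the limit is e^(-10).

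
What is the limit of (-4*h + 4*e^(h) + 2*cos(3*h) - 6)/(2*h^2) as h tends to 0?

-7/2

Substitution gives 0/0; apply L'Hôpital's rule 2 times.
After differentiating numerator and denominator 2 times the quotient is (4*e^(h) - 18*cos(3*h))/(4); at h = 0 this is -7/2.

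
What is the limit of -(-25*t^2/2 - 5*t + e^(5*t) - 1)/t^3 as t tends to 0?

-125/6

Direct substitution gives 0/0.
Apply L'Hôpital: lim (-25*t + 5*e^(5*t) - 5)/(-3*t^2), still 0/0.
Apply L'Hôpital: lim (25*e^(5*t) - 25)/(-6*t), still 0/0.
After 3 applications of L'Hôpital's rule the quotient is (125*e^(5*t))/(-6); substituting t = 0 gives -125/6.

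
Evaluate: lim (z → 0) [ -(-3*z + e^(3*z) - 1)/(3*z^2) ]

Direct substitution gives 0/0.
Apply L'Hôpital: lim (3*e^(3*z) - 3)/(-6*z), still 0/0.
After 2 applications of L'Hôpital's rule the quotient is (9*e^(3*z))/(-6); substituting z = 0 gives -3/2.

-3/2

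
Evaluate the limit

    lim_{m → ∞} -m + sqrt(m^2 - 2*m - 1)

-1

An ∞ − ∞ form. Rationalising with the conjugate, the difference becomes (-2m - 1) / (√(m^2 - 2*m - 1) + m).
For large m the denominator behaves like 2·m, so the quotient tends to -2/2 = -1.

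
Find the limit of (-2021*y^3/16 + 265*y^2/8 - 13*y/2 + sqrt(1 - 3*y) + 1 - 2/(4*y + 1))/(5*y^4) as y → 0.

-65941/640

Substitution gives 0/0 (the numerator vanishes to order 4).
Expand each term to order y^4: the coefficient of y^4 in √(1 - 3y) is -405/128 and in -2·1/(1 + 4y) is -512.
Lower-order terms cancel with the polynomial part, so the numerator is (-65941/128)·y^4 + o(y^4), and the limit is (-65941/128)/(5) = -65941/640.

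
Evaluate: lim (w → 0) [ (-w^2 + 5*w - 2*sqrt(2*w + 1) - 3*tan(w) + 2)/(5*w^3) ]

-2/5

Substitution gives 0/0; apply L'Hôpital's rule 3 times.
After differentiating numerator and denominator 3 times the quotient is (12/cos(w)^2 - 18/cos(w)^4 - 6/(2*w + 1)^(5/2))/(30); at w = 0 this is -2/5.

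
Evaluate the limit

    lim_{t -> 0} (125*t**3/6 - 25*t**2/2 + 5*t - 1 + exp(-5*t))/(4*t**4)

625/96

Direct substitution gives 0/0.
Apply L'Hôpital: lim (125*t^2/2 - 25*t + 5 - 5*e^(-5*t))/(16*t^3), still 0/0.
Apply L'Hôpital: lim (125*t - 25 + 25*e^(-5*t))/(48*t^2), still 0/0.
Apply L'Hôpital: lim (125 - 125*e^(-5*t))/(96*t), still 0/0.
After 4 applications of L'Hôpital's rule the quotient is (625*e^(-5*t))/(96); substituting t = 0 gives 625/96.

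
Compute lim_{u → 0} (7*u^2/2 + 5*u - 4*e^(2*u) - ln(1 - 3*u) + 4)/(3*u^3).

11/9

Substitution gives 0/0 (the numerator vanishes to order 3).
Expand each term to order u^3: the coefficient of u^3 in −ln(1 - 3u) is 9 and in -4·e^(2u) is -16/3.
Lower-order terms cancel with the polynomial part, so the numerator is (11/3)·u^3 + o(u^3), and the limit is (11/3)/(3) = 11/9.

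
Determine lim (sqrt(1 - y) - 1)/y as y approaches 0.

-1/2

A 0/0 form; rationalise with √(1 - y) + √1. This collapses the numerator to -y, leaving -1/(√(1 - y) + √1) → -1/(2√1) = -1/2.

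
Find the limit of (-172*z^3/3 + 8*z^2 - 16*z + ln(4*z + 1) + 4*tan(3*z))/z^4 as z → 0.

-64

Substitution gives 0/0; apply L'Hôpital's rule 4 times.
After differentiating numerator and denominator 4 times the quotient is (7776*tan(3*z)^3/cos(3*z)^2 + 5184*tan(3*z)/cos(3*z)^2 - 1536/(4*z + 1)^4)/(24); at z = 0 this is -64.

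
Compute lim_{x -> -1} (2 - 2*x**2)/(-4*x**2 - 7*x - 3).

4

Direct substitution gives 0/0, so factor. Both numerator and denominator have (x + 1) as a factor.
After cancelling, the expression reduces to (2 - 2*x)/(-4*x - 3).
Substituting x = -1 gives 4.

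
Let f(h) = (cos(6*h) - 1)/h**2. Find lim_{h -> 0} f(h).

-18

Direct substitution gives 0/0.
Apply L'Hôpital: lim (-6*sin(6*h))/(2*h), still 0/0.
After 2 applications of L'Hôpital's rule the quotient is (-36*cos(6*h))/(2); substituting h = 0 gives -18.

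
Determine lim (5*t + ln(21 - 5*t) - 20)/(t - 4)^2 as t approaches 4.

Direct substitution gives 0/0.
Apply L'Hôpital: lim (5 - 5/(21 - 5*t))/(2*t - 8), still 0/0.
After 2 applications of L'Hôpital's rule the quotient is (-25/(21 - 5*t)^2)/(2); substituting t = 4 gives -25/2.

-25/2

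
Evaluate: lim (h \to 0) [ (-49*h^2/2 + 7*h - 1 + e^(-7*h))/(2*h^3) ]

Direct substitution gives 0/0.
Apply L'Hôpital: lim (-49*h + 7 - 7*e^(-7*h))/(6*h^2), still 0/0.
Apply L'Hôpital: lim (-49 + 49*e^(-7*h))/(12*h), still 0/0.
After 3 applications of L'Hôpital's rule the quotient is (-343*e^(-7*h))/(12); substituting h = 0 gives -343/12.

-343/12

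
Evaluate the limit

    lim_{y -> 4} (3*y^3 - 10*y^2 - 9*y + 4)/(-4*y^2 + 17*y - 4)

-11/3

Since y = 4 makes numerator and denominator zero, (y - 4) divides both.
Cancelling it gives (3*y^2 + 2*y - 1)/(1 - 4*y); now plug in y = 4 to get -11/3.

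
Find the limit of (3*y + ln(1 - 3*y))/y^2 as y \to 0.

Direct substitution gives 0/0.
Apply L'Hôpital: lim (3 - 3/(1 - 3*y))/(2*y), still 0/0.
After 2 applications of L'Hôpital's rule the quotient is (-9/(1 - 3*y)^2)/(2); substituting y = 0 gives -9/2.

-9/2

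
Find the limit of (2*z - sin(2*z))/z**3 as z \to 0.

Direct substitution gives 0/0.
Apply L'Hôpital: lim (2 - 2*cos(2*z))/(3*z^2), still 0/0.
Apply L'Hôpital: lim (4*sin(2*z))/(6*z), still 0/0.
After 3 applications of L'Hôpital's rule the quotient is (8*cos(2*z))/(6); substituting z = 0 gives 4/3.

4/3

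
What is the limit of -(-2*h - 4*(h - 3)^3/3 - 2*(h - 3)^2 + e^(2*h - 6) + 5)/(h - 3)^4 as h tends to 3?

-2/3

Direct substitution gives 0/0.
Apply L'Hôpital: lim (-4*h - 4*(h - 3)^2 + 2*e^(2*h - 6) + 10)/(-4*(h - 3)^3), still 0/0.
Apply L'Hôpital: lim (-8*h + 4*e^(2*h - 6) + 20)/(-12*(h - 3)^2), still 0/0.
Apply L'Hôpital: lim (8*e^(2*h - 6) - 8)/(72 - 24*h), still 0/0.
After 4 applications of L'Hôpital's rule the quotient is (16*e^(2*h - 6))/(-24); substituting h = 3 gives -2/3.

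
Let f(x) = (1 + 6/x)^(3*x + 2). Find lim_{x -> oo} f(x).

e^(18)

Let L be the limit and take ln: ln L = lim (3x + 2)·ln(1 + 6/x) = lim (3x + 2)·(6/x + O(1/x²)) = 18.
Hence L = e^(18).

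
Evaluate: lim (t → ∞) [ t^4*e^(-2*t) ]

0

Write as t^4/e^{2t}, an ∞/∞ form.
Exponential growth dominates any polynomial, so repeated L'Hôpital (or the standard result) gives 0.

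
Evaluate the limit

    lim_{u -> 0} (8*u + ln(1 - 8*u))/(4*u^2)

-8

Direct substitution gives 0/0.
Apply L'Hôpital: lim (8 - 8/(1 - 8*u))/(8*u), still 0/0.
After 2 applications of L'Hôpital's rule the quotient is (-64/(1 - 8*u)^2)/(8); substituting u = 0 gives -8.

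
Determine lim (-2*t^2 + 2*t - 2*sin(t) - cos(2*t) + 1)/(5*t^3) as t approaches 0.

1/15

Substitution gives 0/0; apply L'Hôpital's rule 3 times.
After differentiating numerator and denominator 3 times the quotient is (-8*sin(2*t) + 2*cos(t))/(30); at t = 0 this is 1/15.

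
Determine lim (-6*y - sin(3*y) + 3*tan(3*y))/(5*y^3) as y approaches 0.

63/10

Substitution gives 0/0 (the numerator vanishes to order 3).
Expand each term to order y^3: the coefficient of y^3 in 3·tan(3y) is 27 and in −sin(3y) is 9/2.
Lower-order terms cancel with the polynomial part, so the numerator is (63/2)·y^3 + o(y^3), and the limit is (63/2)/(5) = 63/10.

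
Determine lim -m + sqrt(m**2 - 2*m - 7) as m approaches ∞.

An ∞ − ∞ form. Rationalising with the conjugate, the difference becomes (-2m - 7) / (√(m^2 - 2*m - 7) + m).
For large m the denominator behaves like 2·m, so the quotient tends to -2/2 = -1.

-1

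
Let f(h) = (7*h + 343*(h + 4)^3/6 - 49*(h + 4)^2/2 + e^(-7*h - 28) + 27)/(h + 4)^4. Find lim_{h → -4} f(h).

Direct substitution gives 0/0.
Apply L'Hôpital: lim (-49*h + 343*(h + 4)^2/2 - 7*e^(-7*h - 28) - 189)/(4*(h + 4)^3), still 0/0.
Apply L'Hôpital: lim (343*h + 49*e^(-7*h - 28) + 1323)/(12*(h + 4)^2), still 0/0.
Apply L'Hôpital: lim (343 - 343*e^(-7*h - 28))/(24*h + 96), still 0/0.
After 4 applications of L'Hôpital's rule the quotient is (2401*e^(-7*h - 28))/(24); substituting h = -4 gives 2401/24.

2401/24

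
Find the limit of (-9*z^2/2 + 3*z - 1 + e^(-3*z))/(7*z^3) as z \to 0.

Direct substitution gives 0/0.
Apply L'Hôpital: lim (-9*z + 3 - 3*e^(-3*z))/(21*z^2), still 0/0.
Apply L'Hôpital: lim (-9 + 9*e^(-3*z))/(42*z), still 0/0.
After 3 applications of L'Hôpital's rule the quotient is (-27*e^(-3*z))/(42); substituting z = 0 gives -9/14.

-9/14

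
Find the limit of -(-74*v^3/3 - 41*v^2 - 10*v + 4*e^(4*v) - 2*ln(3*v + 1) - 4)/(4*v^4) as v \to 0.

-499/24

Substitution gives 0/0; apply L'Hôpital's rule 4 times.
After differentiating numerator and denominator 4 times the quotient is (1024*e^(4*v) + 972/(3*v + 1)^4)/(-96); at v = 0 this is -499/24.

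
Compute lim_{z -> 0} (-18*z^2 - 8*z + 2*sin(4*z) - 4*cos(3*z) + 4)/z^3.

-64/3

Substitution gives 0/0 (the numerator vanishes to order 3).
Expand each term to order z^3: the coefficient of z^3 in 2·sin(4z) is -64/3 and in -4·cos(3z) is 0.
Lower-order terms cancel with the polynomial part, so the numerator is (-64/3)·z^3 + o(z^3), and the limit is (-64/3)/(1) = -64/3.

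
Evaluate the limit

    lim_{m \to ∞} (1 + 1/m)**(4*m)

Let L be the limit and take ln: ln L = lim (4m)·ln(1 + 1/m) = lim (4m)·(1/m + O(1/m²)) = 4.
Hence L = e^(4).

e^(4)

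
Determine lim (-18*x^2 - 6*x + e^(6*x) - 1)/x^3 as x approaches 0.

Direct substitution gives 0/0.
Apply L'Hôpital: lim (-36*x + 6*e^(6*x) - 6)/(3*x^2), still 0/0.
Apply L'Hôpital: lim (36*e^(6*x) - 36)/(6*x), still 0/0.
After 3 applications of L'Hôpital's rule the quotient is (216*e^(6*x))/(6); substituting x = 0 gives 36.

36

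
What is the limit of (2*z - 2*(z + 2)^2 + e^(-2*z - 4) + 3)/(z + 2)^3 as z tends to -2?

Direct substitution gives 0/0.
Apply L'Hôpital: lim (-4*z - 2*e^(-2*z - 4) - 6)/(3*(z + 2)^2), still 0/0.
Apply L'Hôpital: lim (4*e^(-2*z - 4) - 4)/(6*z + 12), still 0/0.
After 3 applications of L'Hôpital's rule the quotient is (-8*e^(-2*z - 4))/(6); substituting z = -2 gives -4/3.

-4/3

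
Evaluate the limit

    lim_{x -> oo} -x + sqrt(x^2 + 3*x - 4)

3/2

This has the form ∞ − ∞. Multiply and divide by the conjugate √(x^2 + 3*x - 4) + x.
That gives (3x - 4) / (√(x^2 + 3*x - 4) + x).
Divide numerator and denominator by x: the limit is 3/(2·1) = 3/2.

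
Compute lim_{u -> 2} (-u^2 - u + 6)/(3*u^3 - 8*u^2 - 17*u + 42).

5/13

Direct substitution gives 0/0, so factor. Both numerator and denominator have (u - 2) as a factor.
After cancelling, the expression reduces to (-u - 3)/(3*u^2 - 2*u - 21).
Substituting u = 2 gives 5/13.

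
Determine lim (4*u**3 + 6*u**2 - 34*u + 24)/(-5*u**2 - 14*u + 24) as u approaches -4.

At u = -4 both the top and bottom vanish — a removable singularity. Factoring out (u + 4) from each leaves (4*u^2 - 10*u + 6)/(6 - 5*u), which at u = -4 equals 55/13.

55/13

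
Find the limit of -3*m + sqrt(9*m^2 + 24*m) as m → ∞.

This has the form ∞ − ∞. Multiply and divide by the conjugate √(9*m^2 + 24*m) + 3m.
That gives (24m) / (√(9*m^2 + 24*m) + 3m).
Divide numerator and denominator by m: the limit is 24/(2·3) = 4.

4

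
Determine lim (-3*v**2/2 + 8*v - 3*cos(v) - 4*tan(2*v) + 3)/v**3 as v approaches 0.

Substitution gives 0/0; apply L'Hôpital's rule 3 times.
After differentiating numerator and denominator 3 times the quotient is (-3*sin(v) - 192*tan(2*v)^4 - 256*tan(2*v)^2 - 64)/(6); at v = 0 this is -32/3.

-32/3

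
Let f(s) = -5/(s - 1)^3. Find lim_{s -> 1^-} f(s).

∞

As s → 1⁻, (s - 1) → 0⁻, so (s - 1)^3 → 0⁻ and -5/(s - 1)^3 → ∞.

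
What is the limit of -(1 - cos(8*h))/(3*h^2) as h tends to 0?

Substitution gives 0/0.
Use (1 − cos u)/u² → 1/2 with u = 8h: the limit is 8²/(2·(-3)) = -32/3.

-32/3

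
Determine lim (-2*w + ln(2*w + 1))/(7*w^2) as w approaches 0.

-2/7

Direct substitution gives 0/0.
Apply L'Hôpital: lim (-2 + 2/(2*w + 1))/(14*w), still 0/0.
After 2 applications of L'Hôpital's rule the quotient is (-4/(2*w + 1)^2)/(14); substituting w = 0 gives -2/7.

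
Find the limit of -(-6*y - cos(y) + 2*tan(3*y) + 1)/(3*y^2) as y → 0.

Substitution gives 0/0; apply L'Hôpital's rule 2 times.
After differentiating numerator and denominator 2 times the quotient is (cos(y) + 36*tan(3*y)/cos(3*y)^2)/(-6); at y = 0 this is -1/6.

-1/6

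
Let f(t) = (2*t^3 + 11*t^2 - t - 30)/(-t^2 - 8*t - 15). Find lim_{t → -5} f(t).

At t = -5 both the top and bottom vanish — a removable singularity. Factoring out (t + 5) from each leaves (2*t^2 + t - 6)/(-t - 3), which at t = -5 equals 39/2.

39/2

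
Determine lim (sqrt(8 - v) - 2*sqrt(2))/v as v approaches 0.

-√(2)/8

A 0/0 form; rationalise with √(8 - v) + √8. This collapses the numerator to -v, leaving -1/(√(8 - v) + √8) → -1/(2√8) = -√(2)/8.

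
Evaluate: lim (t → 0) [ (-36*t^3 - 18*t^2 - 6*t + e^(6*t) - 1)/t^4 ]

Direct substitution gives 0/0.
Apply L'Hôpital: lim (-108*t^2 - 36*t + 6*e^(6*t) - 6)/(4*t^3), still 0/0.
Apply L'Hôpital: lim (-216*t + 36*e^(6*t) - 36)/(12*t^2), still 0/0.
Apply L'Hôpital: lim (216*e^(6*t) - 216)/(24*t), still 0/0.
After 4 applications of L'Hôpital's rule the quotient is (1296*e^(6*t))/(24); substituting t = 0 gives 54.

54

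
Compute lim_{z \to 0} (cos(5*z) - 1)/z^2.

Direct substitution gives 0/0.
Apply L'Hôpital: lim (-5*sin(5*z))/(2*z), still 0/0.
After 2 applications of L'Hôpital's rule the quotient is (-25*cos(5*z))/(2); substituting z = 0 gives -25/2.

-25/2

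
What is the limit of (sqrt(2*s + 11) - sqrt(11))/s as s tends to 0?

√(11)/11

Substitution gives 0/0. Multiply numerator and denominator by the conjugate √(11 + 2s) + √11.
The numerator becomes (11 + 2s) − 11 = 2s, so the expression simplifies to 2/(√(11 + 2s) + √11).
Letting s → 0 gives 2/(2√11) = √(11)/11.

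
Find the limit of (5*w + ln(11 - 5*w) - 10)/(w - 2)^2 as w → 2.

Direct substitution gives 0/0.
Apply L'Hôpital: lim (5 - 5/(11 - 5*w))/(2*w - 4), still 0/0.
After 2 applications of L'Hôpital's rule the quotient is (-25/(11 - 5*w)^2)/(2); substituting w = 2 gives -25/2.

-25/2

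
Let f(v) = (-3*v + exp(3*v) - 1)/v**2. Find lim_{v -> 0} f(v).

Direct substitution gives 0/0.
Apply L'Hôpital: lim (3*e^(3*v) - 3)/(2*v), still 0/0.
After 2 applications of L'Hôpital's rule the quotient is (9*e^(3*v))/(2); substituting v = 0 gives 9/2.

9/2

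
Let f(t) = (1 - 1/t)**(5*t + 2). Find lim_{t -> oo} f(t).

e^(-5)

The base → 1 and the exponent → ∞: a 1^∞ form.
Take logarithms: (5t + 2)·ln(1 - 1/t). Since ln(1+u) ~ u for small u, this behaves like (5t)·(-1/t) → -5.
So the limit is e^(-5).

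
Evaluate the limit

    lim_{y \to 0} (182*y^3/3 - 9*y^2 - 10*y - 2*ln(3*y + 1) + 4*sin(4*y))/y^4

81/2

Substitution gives 0/0; apply L'Hôpital's rule 4 times.
After differentiating numerator and denominator 4 times the quotient is (1024*sin(4*y) + 972/(3*y + 1)^4)/(24); at y = 0 this is 81/2.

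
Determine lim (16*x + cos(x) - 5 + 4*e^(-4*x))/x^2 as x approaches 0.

Substitution gives 0/0 (the numerator vanishes to order 2).
Expand each term to order x^2: the coefficient of x^2 in cos(x) is -1/2 and in 4·e^(-4x) is 32.
Lower-order terms cancel with the polynomial part, so the numerator is (63/2)·x^2 + o(x^2), and the limit is (63/2)/(1) = 63/2.

63/2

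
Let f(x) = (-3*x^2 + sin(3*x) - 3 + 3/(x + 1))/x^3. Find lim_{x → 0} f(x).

-15/2

Substitution gives 0/0 (the numerator vanishes to order 3).
Expand each term to order x^3: the coefficient of x^3 in 3·1/(1 + x) is -3 and in sin(3x) is -9/2.
Lower-order terms cancel with the polynomial part, so the numerator is (-15/2)·x^3 + o(x^3), and the limit is (-15/2)/(1) = -15/2.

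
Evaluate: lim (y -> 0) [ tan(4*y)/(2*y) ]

2

Substitution gives 0/0.
Since tan(u)/u → 1 as u → 0, tan(4y)/(4y) → 1 and the limit is 4/2 = 2.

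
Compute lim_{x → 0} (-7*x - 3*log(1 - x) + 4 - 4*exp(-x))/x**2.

Substitution gives 0/0; apply L'Hôpital's rule 2 times.
After differentiating numerator and denominator 2 times the quotient is (-4*e^(-x) + 3/(x - 1)^2)/(2); at x = 0 this is -1/2.

-1/2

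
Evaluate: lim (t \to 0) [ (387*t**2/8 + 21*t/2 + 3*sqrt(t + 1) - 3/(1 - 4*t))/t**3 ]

Substitution gives 0/0 (the numerator vanishes to order 3).
Expand each term to order t^3: the coefficient of t^3 in 3·√(1 + t) is 3/16 and in -3·1/(1 - 4t) is -192.
Lower-order terms cancel with the polynomial part, so the numerator is (-3069/16)·t^3 + o(t^3), and the limit is (-3069/16)/(1) = -3069/16.

-3069/16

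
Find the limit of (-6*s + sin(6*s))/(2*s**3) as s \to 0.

-18

Direct substitution gives 0/0.
Apply L'Hôpital: lim (6*cos(6*s) - 6)/(6*s^2), still 0/0.
Apply L'Hôpital: lim (-36*sin(6*s))/(12*s), still 0/0.
After 3 applications of L'Hôpital's rule the quotient is (-216*cos(6*s))/(12); substituting s = 0 gives -18.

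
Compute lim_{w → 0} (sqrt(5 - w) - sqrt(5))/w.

A 0/0 form; rationalise with √(5 - w) + √5. This collapses the numerator to -w, leaving -1/(√(5 - w) + √5) → -1/(2√5) = -√(5)/10.

-√(5)/10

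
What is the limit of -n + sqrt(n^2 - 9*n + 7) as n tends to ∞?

-9/2

This has the form ∞ − ∞. Multiply and divide by the conjugate √(n^2 - 9*n + 7) + n.
That gives (-9n + 7) / (√(n^2 - 9*n + 7) + n).
Divide numerator and denominator by n: the limit is -9/(2·1) = -9/2.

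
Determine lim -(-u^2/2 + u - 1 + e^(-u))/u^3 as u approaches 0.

1/6

Direct substitution gives 0/0.
Apply L'Hôpital: lim (-u + 1 - e^(-u))/(-3*u^2), still 0/0.
Apply L'Hôpital: lim (-1 + e^(-u))/(-6*u), still 0/0.
After 3 applications of L'Hôpital's rule the quotient is (-e^(-u))/(-6); substituting u = 0 gives 1/6.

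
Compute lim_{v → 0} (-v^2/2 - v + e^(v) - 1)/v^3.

1/6

Direct substitution gives 0/0.
Apply L'Hôpital: lim (-v + e^(v) - 1)/(3*v^2), still 0/0.
Apply L'Hôpital: lim (e^(v) - 1)/(6*v), still 0/0.
After 3 applications of L'Hôpital's rule the quotient is (e^(v))/(6); substituting v = 0 gives 1/6.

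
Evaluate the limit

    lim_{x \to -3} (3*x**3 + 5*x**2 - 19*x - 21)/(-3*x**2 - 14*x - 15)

At x = -3 both the top and bottom vanish — a removable singularity. Factoring out (x + 3) from each leaves (3*x^2 - 4*x - 7)/(-3*x - 5), which at x = -3 equals 8.

8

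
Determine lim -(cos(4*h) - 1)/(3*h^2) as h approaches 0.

Direct substitution gives 0/0.
Apply L'Hôpital: lim (-4*sin(4*h))/(-6*h), still 0/0.
After 2 applications of L'Hôpital's rule the quotient is (-16*cos(4*h))/(-6); substituting h = 0 gives 8/3.

8/3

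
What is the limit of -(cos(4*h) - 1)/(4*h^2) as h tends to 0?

Direct substitution gives 0/0.
Apply L'Hôpital: lim (-4*sin(4*h))/(-8*h), still 0/0.
After 2 applications of L'Hôpital's rule the quotient is (-16*cos(4*h))/(-8); substituting h = 0 gives 2.

2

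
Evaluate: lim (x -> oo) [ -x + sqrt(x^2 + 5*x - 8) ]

An ∞ − ∞ form. Rationalising with the conjugate, the difference becomes (5x - 8) / (√(x^2 + 5*x - 8) + x).
For large x the denominator behaves like 2·x, so the quotient tends to 5/2 = 5/2.

5/2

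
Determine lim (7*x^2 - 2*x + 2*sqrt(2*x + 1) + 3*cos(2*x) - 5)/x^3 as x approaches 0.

Substitution gives 0/0 (the numerator vanishes to order 3).
Expand each term to order x^3: the coefficient of x^3 in 3·cos(2x) is 0 and in 2·√(1 + 2x) is 1.
Lower-order terms cancel with the polynomial part, so the numerator is (1)·x^3 + o(x^3), and the limit is (1)/(1) = 1.

1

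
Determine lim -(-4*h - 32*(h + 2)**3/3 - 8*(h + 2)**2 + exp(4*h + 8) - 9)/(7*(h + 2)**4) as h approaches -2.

-32/21

Direct substitution gives 0/0.
Apply L'Hôpital: lim (-16*h - 32*(h + 2)^2 + 4*e^(4*h + 8) - 36)/(-28*(h + 2)^3), still 0/0.
Apply L'Hôpital: lim (-64*h + 16*e^(4*h + 8) - 144)/(-84*(h + 2)^2), still 0/0.
Apply L'Hôpital: lim (64*e^(4*h + 8) - 64)/(-168*h - 336), still 0/0.
After 4 applications of L'Hôpital's rule the quotient is (256*e^(4*h + 8))/(-168); substituting h = -2 gives -32/21.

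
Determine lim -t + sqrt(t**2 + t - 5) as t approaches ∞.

1/2

This has the form ∞ − ∞. Multiply and divide by the conjugate √(t^2 + t - 5) + t.
That gives (t - 5) / (√(t^2 + t - 5) + t).
Divide numerator and denominator by t: the limit is 1/(2·1) = 1/2.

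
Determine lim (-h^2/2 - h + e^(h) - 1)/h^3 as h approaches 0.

Direct substitution gives 0/0.
Apply L'Hôpital: lim (-h + e^(h) - 1)/(3*h^2), still 0/0.
Apply L'Hôpital: lim (e^(h) - 1)/(6*h), still 0/0.
After 3 applications of L'Hôpital's rule the quotient is (e^(h))/(6); substituting h = 0 gives 1/6.

1/6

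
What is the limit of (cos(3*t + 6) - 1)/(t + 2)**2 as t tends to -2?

Direct substitution gives 0/0.
Apply L'Hôpital: lim (-3*sin(3*t + 6))/(2*t + 4), still 0/0.
After 2 applications of L'Hôpital's rule the quotient is (-9*cos(3*t + 6))/(2); substituting t = -2 gives -9/2.

-9/2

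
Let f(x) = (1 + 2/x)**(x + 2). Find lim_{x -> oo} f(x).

e^(2)

Write it as [(1 + 2/x)^x]^(1) · (1 + 2/x)^(2). The bracketed term tends to e^(2) and the second factor to 1, so the limit is e^(2).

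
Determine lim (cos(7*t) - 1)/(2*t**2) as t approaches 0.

-49/4

Direct substitution gives 0/0.
Apply L'Hôpital: lim (-7*sin(7*t))/(4*t), still 0/0.
After 2 applications of L'Hôpital's rule the quotient is (-49*cos(7*t))/(4); substituting t = 0 gives -49/4.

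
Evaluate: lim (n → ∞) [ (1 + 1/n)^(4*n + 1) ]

e^(4)

The base → 1 and the exponent → ∞: a 1^∞ form.
Take logarithms: (4n + 1)·ln(1 + 1/n). Since ln(1+u) ~ u for small u, this behaves like (4n)·(1/n) → 4.
So the limit is e^(4).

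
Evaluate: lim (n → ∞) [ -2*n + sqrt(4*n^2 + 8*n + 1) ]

2

This has the form ∞ − ∞. Multiply and divide by the conjugate √(4*n^2 + 8*n + 1) + 2n.
That gives (8n + 1) / (√(4*n^2 + 8*n + 1) + 2n).
Divide numerator and denominator by n: the limit is 8/(2·2) = 2.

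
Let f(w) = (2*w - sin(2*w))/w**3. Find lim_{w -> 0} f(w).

Direct substitution gives 0/0.
Apply L'Hôpital: lim (2 - 2*cos(2*w))/(3*w^2), still 0/0.
Apply L'Hôpital: lim (4*sin(2*w))/(6*w), still 0/0.
After 3 applications of L'Hôpital's rule the quotient is (8*cos(2*w))/(6); substituting w = 0 gives 4/3.

4/3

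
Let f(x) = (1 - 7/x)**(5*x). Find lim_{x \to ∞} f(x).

e^(-35)

Write it as [(1 - 7/x)^x]^(5) · (1 - 7/x)^(0). The bracketed term tends to e^(-7) and the second factor to 1, so the limit is e^(-35).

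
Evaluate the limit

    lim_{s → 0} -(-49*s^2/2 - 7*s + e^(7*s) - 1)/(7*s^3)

-49/6

Direct substitution gives 0/0.
Apply L'Hôpital: lim (-49*s + 7*e^(7*s) - 7)/(-21*s^2), still 0/0.
Apply L'Hôpital: lim (49*e^(7*s) - 49)/(-42*s), still 0/0.
After 3 applications of L'Hôpital's rule the quotient is (343*e^(7*s))/(-42); substituting s = 0 gives -49/6.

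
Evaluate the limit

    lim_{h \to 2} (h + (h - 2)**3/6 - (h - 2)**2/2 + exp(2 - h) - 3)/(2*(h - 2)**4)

1/48

Direct substitution gives 0/0.
Apply L'Hôpital: lim (-h + (h - 2)^2/2 - e^(2 - h) + 3)/(8*(h - 2)^3), still 0/0.
Apply L'Hôpital: lim (h + e^(2 - h) - 3)/(24*(h - 2)^2), still 0/0.
Apply L'Hôpital: lim (1 - e^(2 - h))/(48*h - 96), still 0/0.
After 4 applications of L'Hôpital's rule the quotient is (e^(2 - h))/(48); substituting h = 2 gives 1/48.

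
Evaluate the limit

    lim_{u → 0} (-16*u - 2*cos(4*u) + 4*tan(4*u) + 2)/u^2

Substitution gives 0/0 (the numerator vanishes to order 2).
Expand each term to order u^2: the coefficient of u^2 in 4·tan(4u) is 0 and in -2·cos(4u) is 16.
Lower-order terms cancel with the polynomial part, so the numerator is (16)·u^2 + o(u^2), and the limit is (16)/(1) = 16.

16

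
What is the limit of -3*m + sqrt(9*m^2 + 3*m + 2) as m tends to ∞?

1/2

An ∞ − ∞ form. Rationalising with the conjugate, the difference becomes (3m + 2) / (√(9*m^2 + 3*m + 2) + 3m).
For large m the denominator behaves like 2·3m, so the quotient tends to 3/6 = 1/2.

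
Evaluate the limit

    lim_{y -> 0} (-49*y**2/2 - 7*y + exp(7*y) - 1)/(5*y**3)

343/30

Direct substitution gives 0/0.
Apply L'Hôpital: lim (-49*y + 7*e^(7*y) - 7)/(15*y^2), still 0/0.
Apply L'Hôpital: lim (49*e^(7*y) - 49)/(30*y), still 0/0.
After 3 applications of L'Hôpital's rule the quotient is (343*e^(7*y))/(30); substituting y = 0 gives 343/30.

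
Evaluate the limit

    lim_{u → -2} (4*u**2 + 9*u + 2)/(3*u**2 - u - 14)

7/13

Direct substitution gives 0/0, so factor. Both numerator and denominator have (u + 2) as a factor.
After cancelling, the expression reduces to (4*u + 1)/(3*u - 7).
Substituting u = -2 gives 7/13.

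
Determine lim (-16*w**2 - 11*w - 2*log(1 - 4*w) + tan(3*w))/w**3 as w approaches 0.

155/3

Substitution gives 0/0; apply L'Hôpital's rule 3 times.
After differentiating numerator and denominator 3 times the quotient is (162*tan(3*w)^2/cos(3*w)^2 + 54/cos(3*w)^2 - 256/(4*w - 1)^3)/(6); at w = 0 this is 155/3.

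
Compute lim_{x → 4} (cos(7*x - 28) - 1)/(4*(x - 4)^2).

-49/8

Direct substitution gives 0/0.
Apply L'Hôpital: lim (-7*sin(7*x - 28))/(8*x - 32), still 0/0.
After 2 applications of L'Hôpital's rule the quotient is (-49*cos(7*x - 28))/(8); substituting x = 4 gives -49/8.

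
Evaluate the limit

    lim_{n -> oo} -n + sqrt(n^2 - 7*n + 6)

An ∞ − ∞ form. Rationalising with the conjugate, the difference becomes (-7n + 6) / (√(n^2 - 7*n + 6) + n).
For large n the denominator behaves like 2·n, so the quotient tends to -7/2 = -7/2.

-7/2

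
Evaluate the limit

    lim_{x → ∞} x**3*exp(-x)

0

Write as x^3/e^{1x}, an ∞/∞ form.
Exponential growth dominates any polynomial, so repeated L'Hôpital (or the standard result) gives 0.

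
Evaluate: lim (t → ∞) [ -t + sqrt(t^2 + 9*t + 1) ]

An ∞ − ∞ form. Rationalising with the conjugate, the difference becomes (9t + 1) / (√(t^2 + 9*t + 1) + t).
For large t the denominator behaves like 2·t, so the quotient tends to 9/2 = 9/2.

9/2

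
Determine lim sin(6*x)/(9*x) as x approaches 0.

Substitution gives 0/0.
Write it as (6/9)·sin(6x)/(6x); since sin(u)/u → 1, the limit is 2/3.

2/3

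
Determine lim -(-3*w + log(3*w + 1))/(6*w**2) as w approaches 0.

Direct substitution gives 0/0.
Apply L'Hôpital: lim (-3 + 3/(3*w + 1))/(-12*w), still 0/0.
After 2 applications of L'Hôpital's rule the quotient is (-9/(3*w + 1)^2)/(-12); substituting w = 0 gives 3/4.

3/4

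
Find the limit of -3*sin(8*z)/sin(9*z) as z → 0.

Substitution gives 0/0.
Divide numerator and denominator by z: sin(8z)/z → 8 and sin(9z)/z → 9, so the limit is -3·8/9 = -8/3.

-8/3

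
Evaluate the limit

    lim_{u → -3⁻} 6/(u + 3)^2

∞

As u → -3⁻, (u + 3) → 0⁻, so (u + 3)^2 → 0⁺ and 6/(u + 3)^2 → ∞.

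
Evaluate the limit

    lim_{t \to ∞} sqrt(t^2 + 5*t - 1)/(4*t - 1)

1/4

For large |t|, √(t^2 + 5*t - 1) ≈ √1·|t| and the denominator ≈ 4t.
Since t → +∞, |t| = t, giving √1/(4) = 1/4.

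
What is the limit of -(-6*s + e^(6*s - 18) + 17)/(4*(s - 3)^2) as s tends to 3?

Direct substitution gives 0/0.
Apply L'Hôpital: lim (6*e^(6*s - 18) - 6)/(24 - 8*s), still 0/0.
After 2 applications of L'Hôpital's rule the quotient is (36*e^(6*s - 18))/(-8); substituting s = 3 gives -9/2.

-9/2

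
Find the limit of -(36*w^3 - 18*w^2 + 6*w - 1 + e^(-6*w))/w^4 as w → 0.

Direct substitution gives 0/0.
Apply L'Hôpital: lim (108*w^2 - 36*w + 6 - 6*e^(-6*w))/(-4*w^3), still 0/0.
Apply L'Hôpital: lim (216*w - 36 + 36*e^(-6*w))/(-12*w^2), still 0/0.
Apply L'Hôpital: lim (216 - 216*e^(-6*w))/(-24*w), still 0/0.
After 4 applications of L'Hôpital's rule the quotient is (1296*e^(-6*w))/(-24); substituting w = 0 gives -54.

-54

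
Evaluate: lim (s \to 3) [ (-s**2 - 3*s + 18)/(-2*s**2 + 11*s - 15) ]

Direct substitution gives 0/0, so factor. Both numerator and denominator have (s - 3) as a factor.
After cancelling, the expression reduces to (-s - 6)/(5 - 2*s).
Substituting s = 3 gives 9.

9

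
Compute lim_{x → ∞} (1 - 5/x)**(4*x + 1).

Let L be the limit and take ln: ln L = lim (4x + 1)·ln(1 - 5/x) = lim (4x + 1)·(-5/x + O(1/x²)) = -20.
Hence L = e^(-20).

e^(-20)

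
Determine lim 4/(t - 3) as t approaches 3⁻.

-∞

As t → 3⁻, (t - 3) → 0⁻, so (t - 3)^1 → 0⁻ and 4/(t - 3)^1 → -∞.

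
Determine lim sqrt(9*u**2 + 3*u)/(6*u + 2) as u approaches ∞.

1/2

For large |u|, √(9*u^2 + 3*u) ≈ √9·|u| and the denominator ≈ 6u.
Since u → +∞, |u| = u, giving √9/(6) = 1/2.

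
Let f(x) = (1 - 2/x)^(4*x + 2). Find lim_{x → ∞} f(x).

e^(-8)

The base → 1 and the exponent → ∞: a 1^∞ form.
Take logarithms: (4x + 2)·ln(1 - 2/x). Since ln(1+u) ~ u for small u, this behaves like (4x)·(-2/x) → -8.
So the limit is e^(-8).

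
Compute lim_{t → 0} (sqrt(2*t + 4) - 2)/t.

A 0/0 form; rationalise with √(4 + 2t) + √4. This collapses the numerator to 2t, leaving 2/(√(4 + 2t) + √4) → 2/(2√4) = 1/2.

1/2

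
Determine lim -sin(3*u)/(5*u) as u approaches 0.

Substitution gives 0/0.
Write it as (3/(-5))·sin(3u)/(3u); since sin(θ)/θ → 1, the limit is -3/5.

-3/5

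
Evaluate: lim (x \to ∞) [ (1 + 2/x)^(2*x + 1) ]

e^(4)

Write it as [(1 + 2/x)^x]^(2) · (1 + 2/x)^(1). The bracketed term tends to e^(2) and the second factor to 1, so the limit is e^(4).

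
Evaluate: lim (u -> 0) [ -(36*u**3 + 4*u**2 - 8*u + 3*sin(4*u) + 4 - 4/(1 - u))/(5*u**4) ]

Substitution gives 0/0 (the numerator vanishes to order 4).
Expand each term to order u^4: the coefficient of u^4 in -4·1/(1 - u) is -4 and in 3·sin(4u) is 0.
Lower-order terms cancel with the polynomial part, so the numerator is (-4)·u^4 + o(u^4), and the limit is (-4)/(-5) = 4/5.

4/5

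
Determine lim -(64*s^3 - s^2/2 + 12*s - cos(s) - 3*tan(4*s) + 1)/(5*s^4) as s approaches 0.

1/120

Substitution gives 0/0; apply L'Hôpital's rule 4 times.
After differentiating numerator and denominator 4 times the quotient is (-cos(s) - 18432*tan(4*s)^5 - 30720*tan(4*s)^3 - 12288*tan(4*s))/(-120); at s = 0 this is 1/120.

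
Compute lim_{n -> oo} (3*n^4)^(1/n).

Base → ∞ and exponent → 0: an ∞^0 form.
Take logs: (1/n)·ln(3·n^4) = (ln 3 + 4·ln n)/n → 0.
So the limit is e^0 = 1.

1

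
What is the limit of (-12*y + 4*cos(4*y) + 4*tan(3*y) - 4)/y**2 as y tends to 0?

-32

Substitution gives 0/0; apply L'Hôpital's rule 2 times.
After differentiating numerator and denominator 2 times the quotient is (-64*cos(4*y) + 72*tan(3*y)^3 + 72*tan(3*y))/(2); at y = 0 this is -32.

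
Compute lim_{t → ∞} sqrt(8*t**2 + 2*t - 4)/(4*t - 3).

For large |t|, √(8*t^2 + 2*t - 4) ≈ √8·|t| and the denominator ≈ 4t.
Since t → +∞, |t| = t, giving √8/(4) = √(2)/2.

√(2)/2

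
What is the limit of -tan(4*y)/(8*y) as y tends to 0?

-1/2

Substitution gives 0/0.
Since tan(u)/u → 1 as u → 0, tan(4y)/(4y) → 1 and the limit is 4/(-8) = -1/2.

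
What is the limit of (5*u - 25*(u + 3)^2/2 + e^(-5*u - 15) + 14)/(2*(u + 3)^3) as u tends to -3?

-125/12

Direct substitution gives 0/0.
Apply L'Hôpital: lim (-25*u - 5*e^(-5*u - 15) - 70)/(6*(u + 3)^2), still 0/0.
Apply L'Hôpital: lim (25*e^(-5*u - 15) - 25)/(12*u + 36), still 0/0.
After 3 applications of L'Hôpital's rule the quotient is (-125*e^(-5*u - 15))/(12); substituting u = -3 gives -125/12.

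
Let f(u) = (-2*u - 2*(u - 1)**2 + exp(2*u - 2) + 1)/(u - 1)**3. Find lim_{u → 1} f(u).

4/3

Direct substitution gives 0/0.
Apply L'Hôpital: lim (-4*u + 2*e^(2*u - 2) + 2)/(3*(u - 1)^2), still 0/0.
Apply L'Hôpital: lim (4*e^(2*u - 2) - 4)/(6*u - 6), still 0/0.
After 3 applications of L'Hôpital's rule the quotient is (8*e^(2*u - 2))/(6); substituting u = 1 gives 4/3.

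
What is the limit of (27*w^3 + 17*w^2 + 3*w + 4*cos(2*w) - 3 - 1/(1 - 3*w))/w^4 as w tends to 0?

-235/3

Substitution gives 0/0; apply L'Hôpital's rule 4 times.
After differentiating numerator and denominator 4 times the quotient is (64*cos(2*w) + 1944/(3*w - 1)^5)/(24); at w = 0 this is -235/3.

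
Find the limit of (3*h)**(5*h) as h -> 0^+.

1

Base → 0⁺ and exponent → 0⁺: a 0^0 form.
Take logs: 5h·ln(3h). This is 0·(−∞); rewriting as ln(3h)/(1/(5h)) and applying L'Hôpital gives 0.
Hence the limit is e^0 = 1.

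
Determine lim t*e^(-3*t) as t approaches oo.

0

Write as t^1/e^{3t}, an ∞/∞ form.
Exponential growth dominates any polynomial, so repeated L'Hôpital (or the standard result) gives 0.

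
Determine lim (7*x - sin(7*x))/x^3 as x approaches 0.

Direct substitution gives 0/0.
Apply L'Hôpital: lim (7 - 7*cos(7*x))/(3*x^2), still 0/0.
Apply L'Hôpital: lim (49*sin(7*x))/(6*x), still 0/0.
After 3 applications of L'Hôpital's rule the quotient is (343*cos(7*x))/(6); substituting x = 0 gives 343/6.

343/6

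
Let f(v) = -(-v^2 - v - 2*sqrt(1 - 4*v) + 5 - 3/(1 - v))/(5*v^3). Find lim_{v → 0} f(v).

Substitution gives 0/0; apply L'Hôpital's rule 3 times.
After differentiating numerator and denominator 3 times the quotient is (-18/(v - 1)^4 + 48/(1 - 4*v)^(5/2))/(-30); at v = 0 this is -1.

-1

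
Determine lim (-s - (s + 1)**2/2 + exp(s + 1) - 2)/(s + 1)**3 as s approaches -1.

Direct substitution gives 0/0.
Apply L'Hôpital: lim (-s + e^(s + 1) - 2)/(3*(s + 1)^2), still 0/0.
Apply L'Hôpital: lim (e^(s + 1) - 1)/(6*s + 6), still 0/0.
After 3 applications of L'Hôpital's rule the quotient is (e^(s + 1))/(6); substituting s = -1 gives 1/6.

1/6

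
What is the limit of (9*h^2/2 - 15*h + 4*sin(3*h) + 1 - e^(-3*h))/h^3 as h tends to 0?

Substitution gives 0/0; apply L'Hôpital's rule 3 times.
After differentiating numerator and denominator 3 times the quotient is (-108*cos(3*h) + 27*e^(-3*h))/(6); at h = 0 this is -27/2.

-27/2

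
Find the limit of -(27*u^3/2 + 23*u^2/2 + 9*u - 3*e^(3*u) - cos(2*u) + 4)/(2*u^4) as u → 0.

259/48

Substitution gives 0/0 (the numerator vanishes to order 4).
Expand each term to order u^4: the coefficient of u^4 in -3·e^(3u) is -81/8 and in −cos(2u) is -2/3.
Lower-order terms cancel with the polynomial part, so the numerator is (-259/24)·u^4 + o(u^4), and the limit is (-259/24)/(-2) = 259/48.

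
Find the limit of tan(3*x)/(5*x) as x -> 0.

Substitution gives 0/0.
Since tan(u)/u → 1 as u → 0, tan(3x)/(3x) → 1 and the limit is 3/5.

3/5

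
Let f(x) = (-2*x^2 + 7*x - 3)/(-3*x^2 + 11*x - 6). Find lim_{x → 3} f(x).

Direct substitution gives 0/0, so factor. Both numerator and denominator have (x - 3) as a factor.
After cancelling, the expression reduces to (1 - 2*x)/(2 - 3*x).
Substituting x = 3 gives 5/7.

5/7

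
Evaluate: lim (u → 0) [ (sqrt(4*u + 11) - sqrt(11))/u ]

2*√(11)/11

Substitution gives 0/0. Multiply numerator and denominator by the conjugate √(11 + 4u) + √11.
The numerator becomes (11 + 4u) − 11 = 4u, so the expression simplifies to 4/(√(11 + 4u) + √11).
Letting u → 0 gives 4/(2√11) = 2*√(11)/11.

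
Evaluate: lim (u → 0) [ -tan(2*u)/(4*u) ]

-1/2

Substitution gives 0/0.
Since tan(θ)/θ → 1 as θ → 0, tan(2u)/(2u) → 1 and the limit is 2/(-4) = -1/2.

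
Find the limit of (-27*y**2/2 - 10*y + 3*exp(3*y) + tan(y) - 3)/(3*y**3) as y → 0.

83/18

Substitution gives 0/0; apply L'Hôpital's rule 3 times.
After differentiating numerator and denominator 3 times the quotient is (81*e^(3*y) + 6*tan(y)^4 + 8*tan(y)^2 + 2)/(18); at y = 0 this is 83/18.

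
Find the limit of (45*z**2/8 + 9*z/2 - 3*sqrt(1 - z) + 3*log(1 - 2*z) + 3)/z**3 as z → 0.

Substitution gives 0/0; apply L'Hôpital's rule 3 times.
After differentiating numerator and denominator 3 times the quotient is (48/(2*z - 1)^3 + 9/(8*(1 - z)^(5/2)))/(6); at z = 0 this is -125/16.

-125/16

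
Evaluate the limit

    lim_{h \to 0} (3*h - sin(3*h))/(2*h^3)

Direct substitution gives 0/0.
Apply L'Hôpital: lim (3 - 3*cos(3*h))/(6*h^2), still 0/0.
Apply L'Hôpital: lim (9*sin(3*h))/(12*h), still 0/0.
After 3 applications of L'Hôpital's rule the quotient is (27*cos(3*h))/(12); substituting h = 0 gives 9/4.

9/4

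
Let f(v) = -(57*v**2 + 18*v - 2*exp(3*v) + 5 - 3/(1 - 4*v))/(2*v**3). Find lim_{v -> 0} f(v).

Substitution gives 0/0 (the numerator vanishes to order 3).
Expand each term to order v^3: the coefficient of v^3 in -2·e^(3v) is -9 and in -3·1/(1 - 4v) is -192.
Lower-order terms cancel with the polynomial part, so the numerator is (-201)·v^3 + o(v^3), and the limit is (-201)/(-2) = 201/2.

201/2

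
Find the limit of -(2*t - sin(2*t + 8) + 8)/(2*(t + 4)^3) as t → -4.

-2/3

Direct substitution gives 0/0.
Apply L'Hôpital: lim (2 - 2*cos(2*t + 8))/(-6*(t + 4)^2), still 0/0.
Apply L'Hôpital: lim (4*sin(2*t + 8))/(-12*t - 48), still 0/0.
After 3 applications of L'Hôpital's rule the quotient is (8*cos(2*t + 8))/(-12); substituting t = -4 gives -2/3.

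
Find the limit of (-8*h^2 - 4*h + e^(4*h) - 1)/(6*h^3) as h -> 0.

16/9

Direct substitution gives 0/0.
Apply L'Hôpital: lim (-16*h + 4*e^(4*h) - 4)/(18*h^2), still 0/0.
Apply L'Hôpital: lim (16*e^(4*h) - 16)/(36*h), still 0/0.
After 3 applications of L'Hôpital's rule the quotient is (64*e^(4*h))/(36); substituting h = 0 gives 16/9.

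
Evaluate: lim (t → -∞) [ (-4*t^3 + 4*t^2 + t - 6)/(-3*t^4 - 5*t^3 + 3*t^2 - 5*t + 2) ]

0

The denominator has degree 4 and the numerator degree 3. Dividing numerator and denominator by t^4 sends every term to 0 except the leading denominator term, so the limit is 0.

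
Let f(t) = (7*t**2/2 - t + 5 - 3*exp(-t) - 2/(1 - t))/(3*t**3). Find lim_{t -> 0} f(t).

-1/2

Substitution gives 0/0 (the numerator vanishes to order 3).
Expand each term to order t^3: the coefficient of t^3 in -3·e^(-t) is 1/2 and in -2·1/(1 - t) is -2.
Lower-order terms cancel with the polynomial part, so the numerator is (-3/2)·t^3 + o(t^3), and the limit is (-3/2)/(3) = -1/2.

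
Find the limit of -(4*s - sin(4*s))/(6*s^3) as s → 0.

-16/9

Direct substitution gives 0/0.
Apply L'Hôpital: lim (4 - 4*cos(4*s))/(-18*s^2), still 0/0.
Apply L'Hôpital: lim (16*sin(4*s))/(-36*s), still 0/0.
After 3 applications of L'Hôpital's rule the quotient is (64*cos(4*s))/(-36); substituting s = 0 gives -16/9.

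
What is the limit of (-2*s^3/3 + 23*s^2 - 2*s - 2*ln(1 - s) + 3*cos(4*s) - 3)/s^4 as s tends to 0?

65/2

Substitution gives 0/0 (the numerator vanishes to order 4).
Expand each term to order s^4: the coefficient of s^4 in -2·ln(1 - s) is 1/2 and in 3·cos(4s) is 32.
Lower-order terms cancel with the polynomial part, so the numerator is (65/2)·s^4 + o(s^4), and the limit is (65/2)/(1) = 65/2.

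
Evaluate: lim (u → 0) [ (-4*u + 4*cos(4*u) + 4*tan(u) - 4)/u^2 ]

Substitution gives 0/0 (the numerator vanishes to order 2).
Expand each term to order u^2: the coefficient of u^2 in 4·cos(4u) is -32 and in 4·tan(u) is 0.
Lower-order terms cancel with the polynomial part, so the numerator is (-32)·u^2 + o(u^2), and the limit is (-32)/(1) = -32.

-32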